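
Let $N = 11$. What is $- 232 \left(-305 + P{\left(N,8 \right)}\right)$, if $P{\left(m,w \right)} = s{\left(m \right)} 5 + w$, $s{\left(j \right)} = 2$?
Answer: $66584$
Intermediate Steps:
$P{\left(m,w \right)} = 10 + w$ ($P{\left(m,w \right)} = 2 \cdot 5 + w = 10 + w$)
$- 232 \left(-305 + P{\left(N,8 \right)}\right) = - 232 \left(-305 + \left(10 + 8\right)\right) = - 232 \left(-305 + 18\right) = \left(-232\right) \left(-287\right) = 66584$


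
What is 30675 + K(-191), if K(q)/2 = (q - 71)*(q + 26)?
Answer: 117135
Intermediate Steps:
K(q) = 2*(-71 + q)*(26 + q) (K(q) = 2*((q - 71)*(q + 26)) = 2*((-71 + q)*(26 + q)) = 2*(-71 + q)*(26 + q))
30675 + K(-191) = 30675 + (-3692 - 90*(-191) + 2*(-191)**2) = 30675 + (-3692 + 17190 + 2*36481) = 30675 + (-3692 + 17190 + 72962) = 30675 + 86460 = 117135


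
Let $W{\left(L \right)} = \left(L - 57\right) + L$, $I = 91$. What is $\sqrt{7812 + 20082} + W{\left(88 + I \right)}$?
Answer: $301 + \sqrt{27894} \approx 468.02$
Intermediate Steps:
$W{\left(L \right)} = -57 + 2 L$ ($W{\left(L \right)} = \left(-57 + L\right) + L = -57 + 2 L$)
$\sqrt{7812 + 20082} + W{\left(88 + I \right)} = \sqrt{7812 + 20082} - \left(57 - 2 \left(88 + 91\right)\right) = \sqrt{27894} + \left(-57 + 2 \cdot 179\right) = \sqrt{27894} + \left(-57 + 358\right) = \sqrt{27894} + 301 = 301 + \sqrt{27894}$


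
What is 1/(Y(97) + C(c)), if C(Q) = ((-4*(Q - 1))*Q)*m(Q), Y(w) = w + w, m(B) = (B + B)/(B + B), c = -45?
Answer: -1/8086 ≈ -0.00012367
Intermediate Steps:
m(B) = 1 (m(B) = (2*B)/((2*B)) = (2*B)*(1/(2*B)) = 1)
Y(w) = 2*w
C(Q) = Q*(4 - 4*Q) (C(Q) = ((-4*(Q - 1))*Q)*1 = ((-4*(-1 + Q))*Q)*1 = ((4 - 4*Q)*Q)*1 = (Q*(4 - 4*Q))*1 = Q*(4 - 4*Q))
1/(Y(97) + C(c)) = 1/(2*97 + 4*(-45)*(1 - 1*(-45))) = 1/(194 + 4*(-45)*(1 + 45)) = 1/(194 + 4*(-45)*46) = 1/(194 - 8280) = 1/(-8086) = -1/8086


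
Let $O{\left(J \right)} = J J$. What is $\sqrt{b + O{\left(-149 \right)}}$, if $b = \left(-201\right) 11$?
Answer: $\sqrt{19990} \approx 141.39$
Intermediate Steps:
$O{\left(J \right)} = J^{2}$
$b = -2211$
$\sqrt{b + O{\left(-149 \right)}} = \sqrt{-2211 + \left(-149\right)^{2}} = \sqrt{-2211 + 22201} = \sqrt{19990}$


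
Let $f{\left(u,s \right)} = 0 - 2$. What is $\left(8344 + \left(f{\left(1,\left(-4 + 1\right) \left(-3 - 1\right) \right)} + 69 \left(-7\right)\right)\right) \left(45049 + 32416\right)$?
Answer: $608797435$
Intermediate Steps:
$f{\left(u,s \right)} = -2$
$\left(8344 + \left(f{\left(1,\left(-4 + 1\right) \left(-3 - 1\right) \right)} + 69 \left(-7\right)\right)\right) \left(45049 + 32416\right) = \left(8344 + \left(-2 + 69 \left(-7\right)\right)\right) \left(45049 + 32416\right) = \left(8344 - 485\right) 77465 = 7859 \cdot 77465 = 608797435$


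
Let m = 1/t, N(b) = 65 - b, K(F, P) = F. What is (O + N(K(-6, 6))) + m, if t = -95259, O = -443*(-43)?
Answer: 1821352079/95259 ≈ 19120.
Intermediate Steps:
O = 19049
m = -1/95259 (m = 1/(-95259) = -1/95259 ≈ -1.0498e-5)
(O + N(K(-6, 6))) + m = (19049 + (65 - 1*(-6))) - 1/95259 = (19049 + (65 + 6)) - 1/95259 = (19049 + 71) - 1/95259 = 19120 - 1/95259 = 1821352079/95259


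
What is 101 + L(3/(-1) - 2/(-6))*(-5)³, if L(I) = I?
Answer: 1303/3 ≈ 434.33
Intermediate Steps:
101 + L(3/(-1) - 2/(-6))*(-5)³ = 101 + (3/(-1) - 2/(-6))*(-5)³ = 101 + (3*(-1) - 2*(-⅙))*(-125) = 101 + (-3 + ⅓)*(-125) = 101 - 8/3*(-125) = 101 + 1000/3 = 1303/3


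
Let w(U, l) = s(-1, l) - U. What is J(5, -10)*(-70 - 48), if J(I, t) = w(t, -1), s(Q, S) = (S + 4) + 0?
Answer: -1534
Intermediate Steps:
s(Q, S) = 4 + S (s(Q, S) = (4 + S) + 0 = 4 + S)
w(U, l) = 4 + l - U (w(U, l) = (4 + l) - U = 4 + l - U)
J(I, t) = 3 - t (J(I, t) = 4 - 1 - t = 3 - t)
J(5, -10)*(-70 - 48) = (3 - 1*(-10))*(-70 - 48) = (3 + 10)*(-118) = 13*(-118) = -1534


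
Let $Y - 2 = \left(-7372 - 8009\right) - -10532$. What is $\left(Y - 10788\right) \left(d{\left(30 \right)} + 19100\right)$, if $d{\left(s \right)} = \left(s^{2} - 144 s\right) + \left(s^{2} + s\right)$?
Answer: $-259697350$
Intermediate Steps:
$d{\left(s \right)} = - 143 s + 2 s^{2}$ ($d{\left(s \right)} = \left(s^{2} - 144 s\right) + \left(s + s^{2}\right) = - 143 s + 2 s^{2}$)
$Y = -4847$ ($Y = 2 - 4849 = -4847$)
$\left(Y - 10788\right) \left(d{\left(30 \right)} + 19100\right) = \left(-4847 - 10788\right) \left(30 \left(-143 + 2 \cdot 30\right) + 19100\right) = - 15635 \left(30 \left(-143 + 60\right) + 19100\right) = - 15635 \left(30 \left(-83\right) + 19100\right) = - 15635 \left(-2490 + 19100\right) = \left(-15635\right) 16610 = -259697350$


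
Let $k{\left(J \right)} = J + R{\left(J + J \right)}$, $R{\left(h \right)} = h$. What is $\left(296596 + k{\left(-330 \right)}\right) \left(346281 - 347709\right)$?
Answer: $-422125368$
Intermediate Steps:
$k{\left(J \right)} = 3 J$ ($k{\left(J \right)} = J + \left(J + J\right) = J + 2 J = 3 J$)
$\left(296596 + k{\left(-330 \right)}\right) \left(346281 - 347709\right) = \left(296596 + 3 \left(-330\right)\right) \left(346281 - 347709\right) = \left(296596 - 990\right) \left(-1428\right) = 295606 \left(-1428\right) = -422125368$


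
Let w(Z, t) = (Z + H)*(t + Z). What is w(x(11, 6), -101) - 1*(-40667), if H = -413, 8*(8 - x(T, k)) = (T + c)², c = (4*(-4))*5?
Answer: 46648193/64 ≈ 7.2888e+5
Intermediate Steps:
c = -80 (c = -16*5 = -80)
x(T, k) = 8 - (-80 + T)²/8 (x(T, k) = 8 - (T - 80)²/8 = 8 - (-80 + T)²/8)
w(Z, t) = (-413 + Z)*(Z + t) (w(Z, t) = (Z - 413)*(t + Z) = (-413 + Z)*(Z + t))
w(x(11, 6), -101) - 1*(-40667) = ((8 - (-80 + 11)²/8)² - 413*(8 - (-80 + 11)²/8) - 413*(-101) + (8 - (-80 + 11)²/8)*(-101)) - 1*(-40667) = ((8 - ⅛*(-69)²)² - 413*(8 - ⅛*(-69)²) + 41713 + (8 - ⅛*(-69)²)*(-101)) + 40667 = ((8 - ⅛*4761)² - 413*(8 - ⅛*4761) + 41713 + (8 - ⅛*4761)*(-101)) + 40667 = ((8 - 4761/8)² - 413*(8 - 4761/8) + 41713 + (8 - 4761/8)*(-101)) + 40667 = ((-4697/8)² - 413*(-4697/8) + 41713 - 4697/8*(-101)) + 40667 = (22061809/64 + 1939861/8 + 41713 + 474397/8) + 40667 = 44045505/64 + 40667 = 46648193/64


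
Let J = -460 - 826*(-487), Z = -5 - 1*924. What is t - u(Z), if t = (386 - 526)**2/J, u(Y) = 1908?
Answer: -383309308/200901 ≈ -1908.0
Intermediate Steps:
Z = -929 (Z = -5 - 924 = -929)
J = 401802 (J = -460 + 402262 = 401802)
t = 9800/200901 (t = (386 - 526)**2/401802 = (-140)**2*(1/401802) = 19600*(1/401802) = 9800/200901 ≈ 0.048780)
t - u(Z) = 9800/200901 - 1*1908 = 9800/200901 - 1908 = -383309308/200901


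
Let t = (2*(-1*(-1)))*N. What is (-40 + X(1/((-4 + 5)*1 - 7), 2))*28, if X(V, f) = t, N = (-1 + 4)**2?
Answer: -616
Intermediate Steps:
N = 9 (N = 3**2 = 9)
t = 18 (t = (2*(-1*(-1)))*9 = (2*1)*9 = 2*9 = 18)
X(V, f) = 18
(-40 + X(1/((-4 + 5)*1 - 7), 2))*28 = (-40 + 18)*28 = -22*28 = -616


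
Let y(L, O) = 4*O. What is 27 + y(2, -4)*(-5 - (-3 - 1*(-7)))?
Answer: 171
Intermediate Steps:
27 + y(2, -4)*(-5 - (-3 - 1*(-7))) = 27 + (4*(-4))*(-5 - (-3 - 1*(-7))) = 27 - 16*(-5 - (-3 + 7)) = 27 - 16*(-5 - 1*4) = 27 - 16*(-5 - 4) = 27 - 16*(-9) = 27 + 144 = 171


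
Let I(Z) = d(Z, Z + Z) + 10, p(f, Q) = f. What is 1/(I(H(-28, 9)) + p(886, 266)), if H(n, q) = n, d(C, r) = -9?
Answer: 1/887 ≈ 0.0011274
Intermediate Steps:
I(Z) = 1 (I(Z) = -9 + 10 = 1)
1/(I(H(-28, 9)) + p(886, 266)) = 1/(1 + 886) = 1/887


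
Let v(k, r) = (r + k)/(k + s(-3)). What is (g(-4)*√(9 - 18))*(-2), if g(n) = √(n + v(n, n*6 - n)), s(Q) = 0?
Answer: -6*I*√2 ≈ -8.4853*I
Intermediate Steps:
v(k, r) = (k + r)/k (v(k, r) = (r + k)/(k + 0) = (k + r)/k)
g(n) = √(6 + n) (g(n) = √(n + (n + (n*6 - n))/n) = √(n + (n + (6*n - n))/n) = √(n + (n + 5*n)/n) = √(n + (6*n)/n) = √(n + 6) = √(6 + n))
(g(-4)*√(9 - 18))*(-2) = (√(6 - 4)*√(9 - 18))*(-2) = (√2*√(-9))*(-2) = (√2*(3*I))*(-2) = (3*I*√2)*(-2) = -6*I*√2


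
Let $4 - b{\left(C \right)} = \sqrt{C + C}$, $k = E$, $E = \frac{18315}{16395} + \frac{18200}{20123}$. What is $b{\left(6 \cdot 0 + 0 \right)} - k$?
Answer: $\frac{43514973}{21994439} \approx 1.9785$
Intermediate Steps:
$E = \frac{44462783}{21994439}$ ($E = 18315 \cdot \frac{1}{16395} + 18200 \cdot \frac{1}{20123} = \frac{1221}{1093} + \frac{18200}{20123} = \frac{44462783}{21994439} \approx 2.0215$)
$k = \frac{44462783}{21994439} \approx 2.0215$
$b{\left(C \right)} = 4 - \sqrt{2} \sqrt{C}$ ($b{\left(C \right)} = 4 - \sqrt{C + C} = 4 - \sqrt{2 C} = 4 - \sqrt{2} \sqrt{C}$)
$b{\left(6 \cdot 0 + 0 \right)} - k = \left(4 - \sqrt{2} \sqrt{6 \cdot 0 + 0}\right) - \frac{44462783}{21994439} = \left(4 - \sqrt{2} \sqrt{0 + 0}\right) - \frac{44462783}{21994439} = \left(4 - \sqrt{2} \sqrt{0}\right) - \frac{44462783}{21994439} = \left(4 - \sqrt{2} \cdot 0\right) - \frac{44462783}{21994439} = \left(4 + 0\right) - \frac{44462783}{21994439} = 4 - \frac{44462783}{21994439} = \frac{43514973}{21994439}$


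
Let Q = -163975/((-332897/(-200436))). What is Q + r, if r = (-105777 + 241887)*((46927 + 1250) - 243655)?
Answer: -8857260419043360/332897 ≈ -2.6607e+10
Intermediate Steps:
r = -26606510580 (r = 136110*(48177 - 243655) = 136110*(-195478) = -26606510580)
Q = -32866493100/332897 (Q = -163975/((-332897*(-1/200436))) = -163975/332897/200436 = -163975*200436/332897 = -32866493100/332897 ≈ -98729.)
Q + r = -32866493100/332897 - 26606510580 = -8857260419043360/332897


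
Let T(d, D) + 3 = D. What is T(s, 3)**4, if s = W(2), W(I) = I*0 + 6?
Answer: 0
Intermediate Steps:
W(I) = 6 (W(I) = 0 + 6 = 6)
s = 6
T(d, D) = -3 + D
T(s, 3)**4 = (-3 + 3)**4 = 0**4 = 0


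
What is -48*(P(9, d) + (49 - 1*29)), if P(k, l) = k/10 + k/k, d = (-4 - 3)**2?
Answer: -5256/5 ≈ -1051.2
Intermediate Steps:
d = 49 (d = (-7)**2 = 49)
P(k, l) = 1 + k/10 (P(k, l) = k*(1/10) + 1 = k/10 + 1 = 1 + k/10)
-48*(P(9, d) + (49 - 1*29)) = -48*((1 + (1/10)*9) + (49 - 1*29)) = -48*((1 + 9/10) + (49 - 29)) = -48*(19/10 + 20) = -48*219/10 = -5256/5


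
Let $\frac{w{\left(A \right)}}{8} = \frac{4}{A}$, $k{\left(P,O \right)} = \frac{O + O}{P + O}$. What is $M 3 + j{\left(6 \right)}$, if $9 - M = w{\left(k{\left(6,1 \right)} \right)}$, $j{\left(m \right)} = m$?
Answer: $-303$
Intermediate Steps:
$k{\left(P,O \right)} = \frac{2 O}{O + P}$
$w{\left(A \right)} = \frac{32}{A}$ ($w{\left(A \right)} = 8 \frac{4}{A} = \frac{32}{A}$)
$M = -103$ ($M = 9 - \frac{32}{2 \cdot 1 \frac{1}{1 + 6}} = 9 - \frac{32}{2 \cdot 1 \cdot \frac{1}{7}} = 9 - \frac{32}{\frac{2}{7}} = 9 - 32 \cdot \frac{7}{2} = 9 - 112 = -103$)
$M 3 + j{\left(6 \right)} = \left(-103\right) 3 + 6 = -309 + 6 = -303$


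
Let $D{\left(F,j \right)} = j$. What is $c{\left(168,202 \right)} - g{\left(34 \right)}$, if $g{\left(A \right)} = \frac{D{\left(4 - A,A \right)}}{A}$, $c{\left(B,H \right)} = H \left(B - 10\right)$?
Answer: $31915$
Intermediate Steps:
$c{\left(B,H \right)} = H \left(-10 + B\right)$
$g{\left(A \right)} = 1$ ($g{\left(A \right)} = \frac{A}{A} = 1$)
$c{\left(168,202 \right)} - g{\left(34 \right)} = 202 \left(-10 + 168\right) - 1 = 202 \cdot 158 - 1 = 31916 - 1 = 31915$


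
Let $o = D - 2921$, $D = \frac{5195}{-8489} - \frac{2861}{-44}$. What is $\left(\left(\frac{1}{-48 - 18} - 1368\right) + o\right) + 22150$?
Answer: $\frac{20086266197}{1120548} \approx 17925.0$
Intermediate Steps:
$D = \frac{24058449}{373516}$ ($D = 5195 \left(- \frac{1}{8489}\right) - - \frac{2861}{44} = - \frac{5195}{8489} + \frac{2861}{44} = \frac{24058449}{373516} \approx 64.411$)
$o = - \frac{1066981787}{373516}$ ($o = \frac{24058449}{373516} - 2921 = - \frac{1066981787}{373516} \approx -2856.6$)
$\left(\left(\frac{1}{-48 - 18} - 1368\right) + o\right) + 22150 = \left(\left(\frac{1}{-48 - 18} - 1368\right) - \frac{1066981787}{373516}\right) + 22150 = \left(\left(\frac{1}{-66} - 1368\right) - \frac{1066981787}{373516}\right) + 22150 = \left(\left(- \frac{1}{66} - 1368\right) - \frac{1066981787}{373516}\right) + 22150 = \left(- \frac{90289}{66} - \frac{1066981787}{373516}\right) + 22150 = - \frac{4733872003}{1120548} + 22150 = \frac{20086266197}{1120548}$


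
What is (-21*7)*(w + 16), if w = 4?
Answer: -2940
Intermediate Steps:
(-21*7)*(w + 16) = (-21*7)*(4 + 16) = -147*20 = -2940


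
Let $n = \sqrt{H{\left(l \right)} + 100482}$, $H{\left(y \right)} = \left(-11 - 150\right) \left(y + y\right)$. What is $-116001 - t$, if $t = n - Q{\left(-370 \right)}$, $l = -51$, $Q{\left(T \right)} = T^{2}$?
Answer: $20899 - 2 \sqrt{29226} \approx 20557.0$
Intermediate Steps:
$H{\left(y \right)} = - 322 y$ ($H{\left(y \right)} = - 161 \cdot 2 y = - 322 y$)
$n = 2 \sqrt{29226}$ ($n = \sqrt{\left(-322\right) \left(-51\right) + 100482} = \sqrt{16422 + 100482} = \sqrt{116904} = 2 \sqrt{29226} \approx 341.91$)
$t = -136900 + 2 \sqrt{29226}$ ($t = 2 \sqrt{29226} - \left(-370\right)^{2} = 2 \sqrt{29226} - 136900 = -136900 + 2 \sqrt{29226} \approx -1.3656 \cdot 10^{5}$)
$-116001 - t = -116001 - \left(-136900 + 2 \sqrt{29226}\right) = -116001 + \left(136900 - 2 \sqrt{29226}\right) = 20899 - 2 \sqrt{29226}$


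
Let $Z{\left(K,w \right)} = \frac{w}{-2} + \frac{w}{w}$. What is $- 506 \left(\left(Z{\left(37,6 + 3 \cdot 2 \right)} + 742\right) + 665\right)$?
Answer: $-709412$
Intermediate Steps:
$Z{\left(K,w \right)} = 1 - \frac{w}{2}$ ($Z{\left(K,w \right)} = w \left(- \frac{1}{2}\right) + 1 = - \frac{w}{2} + 1 = 1 - \frac{w}{2}$)
$- 506 \left(\left(Z{\left(37,6 + 3 \cdot 2 \right)} + 742\right) + 665\right) = - 506 \left(\left(\left(1 - \frac{6 + 3 \cdot 2}{2}\right) + 742\right) + 665\right) = - 506 \left(\left(\left(1 - \frac{6 + 6}{2}\right) + 742\right) + 665\right) = - 506 \left(\left(\left(1 - 6\right) + 742\right) + 665\right) = - 506 \left(\left(-5 + 742\right) + 665\right) = - 506 \left(737 + 665\right) = \left(-506\right) 1402 = -709412$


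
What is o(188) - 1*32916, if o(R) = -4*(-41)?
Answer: -32752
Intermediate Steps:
o(R) = 164
o(188) - 1*32916 = 164 - 1*32916 = 164 - 32916 = -32752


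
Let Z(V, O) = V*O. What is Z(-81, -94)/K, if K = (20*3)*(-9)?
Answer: -141/10 ≈ -14.100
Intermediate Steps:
K = -540 (K = 60*(-9) = -540)
Z(V, O) = O*V
Z(-81, -94)/K = -94*(-81)/(-540) = 7614*(-1/540) = -141/10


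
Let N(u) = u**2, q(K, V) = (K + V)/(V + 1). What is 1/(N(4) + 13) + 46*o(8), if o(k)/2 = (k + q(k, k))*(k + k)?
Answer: 3756553/261 ≈ 14393.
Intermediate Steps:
q(K, V) = (K + V)/(1 + V)
o(k) = 4*k*(k + 2*k/(1 + k)) (o(k) = 2*((k + (k + k)/(1 + k))*(k + k)) = 2*((k + (2*k)/(1 + k))*(2*k)) = 2*((k + 2*k/(1 + k))*(2*k)) = 2*(2*k*(k + 2*k/(1 + k))) = 4*k*(k + 2*k/(1 + k)))
1/(N(4) + 13) + 46*o(8) = 1/(4**2 + 13) + 46*(4*8**2*(3 + 8)/(1 + 8)) = 1/(16 + 13) + 46*(4*64*11/9) = 1/29 + 46*(4*64*(1/9)*11) = 1/29 + 46*(2816/9) = 1/29 + 129536/9 = 3756553/261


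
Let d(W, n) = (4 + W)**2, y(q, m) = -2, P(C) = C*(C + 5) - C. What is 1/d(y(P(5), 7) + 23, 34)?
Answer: 1/625 ≈ 0.0016000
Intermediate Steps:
P(C) = -C + C*(5 + C) (P(C) = C*(5 + C) - C = -C + C*(5 + C))
1/d(y(P(5), 7) + 23, 34) = 1/((4 + (-2 + 23))**2) = 1/((4 + 21)**2) = 1/(25**2) = 1/625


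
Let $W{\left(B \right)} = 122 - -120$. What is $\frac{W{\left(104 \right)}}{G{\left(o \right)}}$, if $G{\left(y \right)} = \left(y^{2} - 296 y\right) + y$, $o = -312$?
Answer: $\frac{121}{94692} \approx 0.0012778$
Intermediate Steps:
$G{\left(y \right)} = y^{2} - 295 y$
$W{\left(B \right)} = 242$ ($W{\left(B \right)} = 122 + 120 = 242$)
$\frac{W{\left(104 \right)}}{G{\left(o \right)}} = \frac{242}{\left(-312\right) \left(-295 - 312\right)} = \frac{242}{\left(-312\right) \left(-607\right)} = \frac{242}{189384} = 242 \cdot \frac{1}{189384} = \frac{121}{94692}$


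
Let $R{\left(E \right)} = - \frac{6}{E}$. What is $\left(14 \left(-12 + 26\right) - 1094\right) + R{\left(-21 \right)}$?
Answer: $- \frac{6284}{7} \approx -897.71$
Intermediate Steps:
$\left(14 \left(-12 + 26\right) - 1094\right) + R{\left(-21 \right)} = \left(14 \left(-12 + 26\right) - 1094\right) - \frac{6}{-21} = \left(14 \cdot 14 - 1094\right) - - \frac{2}{7} = \left(196 - 1094\right) + \frac{2}{7} = -898 + \frac{2}{7} = - \frac{6284}{7}$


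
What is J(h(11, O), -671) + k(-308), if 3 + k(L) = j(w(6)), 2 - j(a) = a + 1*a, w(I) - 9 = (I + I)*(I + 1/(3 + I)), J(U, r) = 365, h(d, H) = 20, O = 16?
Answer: 598/3 ≈ 199.33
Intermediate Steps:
w(I) = 9 + 2*I*(I + 1/(3 + I)) (w(I) = 9 + (I + I)*(I + 1/(3 + I)) = 9 + (2*I)*(I + 1/(3 + I)) = 9 + 2*I*(I + 1/(3 + I)))
j(a) = 2 - 2*a (j(a) = 2 - (a + 1*a) = 2 - (a + a) = 2 - 2*a)
k(L) = -497/3 (k(L) = -3 + (2 - 2*(27 + 2*6³ + 6*6² + 11*6)/(3 + 6)) = -3 + (2 - 2*(27 + 2*216 + 6*36 + 66)/9) = -3 + (2 - 2*(27 + 432 + 216 + 66)/9) = -3 + (2 - 2*741/9) = -3 + (2 - 2*247/3) = -3 + (2 - 494/3) = -3 - 488/3 = -497/3)
J(h(11, O), -671) + k(-308) = 365 - 497/3 = 598/3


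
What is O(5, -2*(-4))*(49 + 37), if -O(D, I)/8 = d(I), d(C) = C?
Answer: -5504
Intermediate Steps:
O(D, I) = -8*I
O(5, -2*(-4))*(49 + 37) = (-(-16)*(-4))*(49 + 37) = -8*8*86 = -64*86 = -5504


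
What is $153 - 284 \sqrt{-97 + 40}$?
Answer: $153 - 284 i \sqrt{57} \approx 153.0 - 2144.2 i$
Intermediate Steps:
$153 - 284 \sqrt{-97 + 40} = 153 - 284 \sqrt{-57} = 153 - 284 i \sqrt{57}$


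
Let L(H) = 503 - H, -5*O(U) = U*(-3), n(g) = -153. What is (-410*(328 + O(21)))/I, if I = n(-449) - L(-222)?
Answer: 69823/439 ≈ 159.05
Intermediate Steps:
O(U) = 3*U/5 (O(U) = -U*(-3)/5 = -(-3)*U/5 = 3*U/5)
I = -878 (I = -153 - (503 - 1*(-222)) = -153 - (503 + 222) = -153 - 1*725 = -153 - 725 = -878)
(-410*(328 + O(21)))/I = -410*(328 + (⅗)*21)/(-878) = -410*(328 + 63/5)*(-1/878) = -410*1703/5*(-1/878) = -139646*(-1/878) = 69823/439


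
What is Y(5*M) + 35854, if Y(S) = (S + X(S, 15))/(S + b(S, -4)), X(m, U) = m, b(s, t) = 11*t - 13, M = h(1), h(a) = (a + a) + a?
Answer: 250973/7 ≈ 35853.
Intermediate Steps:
h(a) = 3*a (h(a) = 2*a + a = 3*a)
M = 3 (M = 3*1 = 3)
b(s, t) = -13 + 11*t
Y(S) = 2*S/(-57 + S) (Y(S) = (S + S)/(S + (-13 + 11*(-4))) = (2*S)/(S + (-13 - 44)) = (2*S)/(S - 57) = (2*S)/(-57 + S) = 2*S/(-57 + S))
Y(5*M) + 35854 = 2*(5*3)/(-57 + 5*3) + 35854 = 2*15/(-57 + 15) + 35854 = 2*15/(-42) + 35854 = 2*15*(-1/42) + 35854 = -5/7 + 35854 = 250973/7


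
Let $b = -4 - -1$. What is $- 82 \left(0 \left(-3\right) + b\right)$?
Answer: $246$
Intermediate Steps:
$b = -3$ ($b = -4 + 1 = -3$)
$- 82 \left(0 \left(-3\right) + b\right) = - 82 \left(0 \left(-3\right) - 3\right) = - 82 \left(0 - 3\right) = \left(-82\right) \left(-3\right) = 246$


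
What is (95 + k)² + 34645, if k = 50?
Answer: 55670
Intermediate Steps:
(95 + k)² + 34645 = (95 + 50)² + 34645 = 145² + 34645 = 21025 + 34645 = 55670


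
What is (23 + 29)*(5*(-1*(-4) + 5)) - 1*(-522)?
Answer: 2862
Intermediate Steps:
(23 + 29)*(5*(-1*(-4) + 5)) - 1*(-522) = 52*(5*(4 + 5)) + 522 = 52*(5*9) + 522 = 52*45 + 522 = 2340 + 522 = 2862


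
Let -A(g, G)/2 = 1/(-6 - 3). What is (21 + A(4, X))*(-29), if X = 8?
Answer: -5539/9 ≈ -615.44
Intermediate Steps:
A(g, G) = 2/9 (A(g, G) = -2/(-6 - 3) = -2/(-9) = -2*(-⅑) = 2/9)
(21 + A(4, X))*(-29) = (21 + 2/9)*(-29) = (191/9)*(-29) = -5539/9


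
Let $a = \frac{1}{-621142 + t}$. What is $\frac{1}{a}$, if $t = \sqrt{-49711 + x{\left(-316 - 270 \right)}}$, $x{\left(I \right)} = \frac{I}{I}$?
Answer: $-621142 + i \sqrt{49710} \approx -6.2114 \cdot 10^{5} + 222.96 i$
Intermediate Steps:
$x{\left(I \right)} = 1$
$t = i \sqrt{49710}$ ($t = \sqrt{-49711 + 1} = \sqrt{-49710} = i \sqrt{49710} \approx 222.96 i$)
$a = \frac{1}{-621142 + i \sqrt{49710}} \approx -1.6099 \cdot 10^{-6} - 5.78 \cdot 10^{-10} i$
$\frac{1}{a} = \frac{1}{- \frac{310571}{192908716937} - \frac{i \sqrt{49710}}{385817433874}}$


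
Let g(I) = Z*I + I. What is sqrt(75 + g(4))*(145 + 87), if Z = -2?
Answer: 232*sqrt(71) ≈ 1954.9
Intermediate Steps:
g(I) = -I (g(I) = -2*I + I = -I)
sqrt(75 + g(4))*(145 + 87) = sqrt(75 - 1*4)*(145 + 87) = sqrt(75 - 4)*232 = sqrt(71)*232 = 232*sqrt(71)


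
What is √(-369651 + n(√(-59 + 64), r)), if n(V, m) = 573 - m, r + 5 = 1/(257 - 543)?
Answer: I*√30188694822/286 ≈ 607.51*I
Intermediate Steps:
r = -1431/286 (r = -5 + 1/(257 - 543) = -5 + 1/(-286) = -5 - 1/286 = -1431/286 ≈ -5.0035)
√(-369651 + n(√(-59 + 64), r)) = √(-369651 + (573 - 1*(-1431/286))) = √(-369651 + (573 + 1431/286)) = √(-369651 + 165309/286) = √(-105554877/286) = I*√30188694822/286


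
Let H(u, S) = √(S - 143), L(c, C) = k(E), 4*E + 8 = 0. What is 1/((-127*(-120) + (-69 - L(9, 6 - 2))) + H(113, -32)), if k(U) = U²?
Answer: 15167/230038064 - 5*I*√7/230038064 ≈ 6.5933e-5 - 5.7507e-8*I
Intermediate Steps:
E = -2 (E = -2 + (¼)*0 = -2 + 0 = -2)
L(c, C) = 4 (L(c, C) = (-2)² = 4)
H(u, S) = √(-143 + S)
1/((-127*(-120) + (-69 - L(9, 6 - 2))) + H(113, -32)) = 1/((-127*(-120) + (-69 - 1*4)) + √(-143 - 32)) = 1/((15240 + (-69 - 4)) + √(-175)) = 1/((15240 - 73) + 5*I*√7) = 1/(15167 + 5*I*√7)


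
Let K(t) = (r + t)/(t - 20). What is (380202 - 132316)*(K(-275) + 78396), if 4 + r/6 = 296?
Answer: 5732448774898/295 ≈ 1.9432e+10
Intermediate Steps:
r = 1752 (r = -24 + 6*296 = -24 + 1776 = 1752)
K(t) = (1752 + t)/(-20 + t) (K(t) = (1752 + t)/(t - 20) = (1752 + t)/(-20 + t))
(380202 - 132316)*(K(-275) + 78396) = (380202 - 132316)*((1752 - 275)/(-20 - 275) + 78396) = 247886*(1477/(-295) + 78396) = 247886*(-1/295*1477 + 78396) = 247886*(-1477/295 + 78396) = 247886*(23125343/295) = 5732448774898/295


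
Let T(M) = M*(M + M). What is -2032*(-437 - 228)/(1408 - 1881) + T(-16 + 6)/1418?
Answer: -958010220/335357 ≈ -2856.7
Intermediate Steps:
T(M) = 2*M² (T(M) = M*(2*M) = 2*M²)
-2032*(-437 - 228)/(1408 - 1881) + T(-16 + 6)/1418 = -2032*(-437 - 228)/(1408 - 1881) + (2*(-16 + 6)²)/1418 = -2032/((-473/(-665))) + (2*(-10)²)*(1/1418) = -2032/((-473*(-1/665))) + (2*100)*(1/1418) = -2032/473/665 + 200*(1/1418) = -2032*665/473 + 100/709 = -1351280/473 + 100/709 = -958010220/335357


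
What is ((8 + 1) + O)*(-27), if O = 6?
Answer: -405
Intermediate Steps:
((8 + 1) + O)*(-27) = ((8 + 1) + 6)*(-27) = (9 + 6)*(-27) = 15*(-27) = -405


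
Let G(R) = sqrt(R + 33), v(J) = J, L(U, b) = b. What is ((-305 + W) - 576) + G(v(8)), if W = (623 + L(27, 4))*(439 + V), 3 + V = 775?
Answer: 758416 + sqrt(41) ≈ 7.5842e+5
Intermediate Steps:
V = 772 (V = -3 + 775 = 772)
W = 759297 (W = (623 + 4)*(439 + 772) = 627*1211 = 759297)
G(R) = sqrt(33 + R)
((-305 + W) - 576) + G(v(8)) = ((-305 + 759297) - 576) + sqrt(33 + 8) = (758992 - 576) + sqrt(41) = 758416 + sqrt(41)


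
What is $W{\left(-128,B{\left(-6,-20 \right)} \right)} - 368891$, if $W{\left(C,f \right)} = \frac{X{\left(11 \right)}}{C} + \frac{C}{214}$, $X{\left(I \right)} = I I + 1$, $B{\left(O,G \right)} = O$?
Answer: $- \frac{2526176191}{6848} \approx -3.6889 \cdot 10^{5}$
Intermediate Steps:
$X{\left(I \right)} = 1 + I^{2}$ ($X{\left(I \right)} = I^{2} + 1 = 1 + I^{2}$)
$W{\left(C,f \right)} = \frac{122}{C} + \frac{C}{214}$ ($W{\left(C,f \right)} = \frac{1 + 11^{2}}{C} + \frac{C}{214} = \frac{1 + 121}{C} + C \frac{1}{214} = \frac{122}{C} + \frac{C}{214}$)
$W{\left(-128,B{\left(-6,-20 \right)} \right)} - 368891 = \left(\frac{122}{-128} + \frac{1}{214} \left(-128\right)\right) - 368891 = \left(122 \left(- \frac{1}{128}\right) - \frac{64}{107}\right) - 368891 = \left(- \frac{61}{64} - \frac{64}{107}\right) - 368891 = - \frac{10623}{6848} - 368891 = - \frac{2526176191}{6848}$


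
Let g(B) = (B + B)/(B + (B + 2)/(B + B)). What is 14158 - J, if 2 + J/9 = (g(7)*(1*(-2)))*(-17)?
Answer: 1456856/107 ≈ 13615.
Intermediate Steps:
g(B) = 2*B/(B + (2 + B)/(2*B)) (g(B) = (2*B)/(B + (2 + B)/((2*B))) = (2*B)/(B + (2 + B)*(1/(2*B))) = (2*B)/(B + (2 + B)/(2*B)) = 2*B/(B + (2 + B)/(2*B)))
J = 58050/107 (J = -18 + 9*(((4*7²/(2 + 7 + 2*7²))*(1*(-2)))*(-17)) = -18 + 9*(((4*49/(2 + 7 + 2*49))*(-2))*(-17)) = -18 + 9*(((4*49/(2 + 7 + 98))*(-2))*(-17)) = -18 + 9*(((4*49/107)*(-2))*(-17)) = -18 + 9*(((4*49*(1/107))*(-2))*(-17)) = -18 + 9*(((196/107)*(-2))*(-17)) = -18 + 9*(-392/107*(-17)) = -18 + 9*(6664/107) = -18 + 59976/107 = 58050/107 ≈ 542.52)
14158 - J = 14158 - 1*58050/107 = 14158 - 58050/107 = 1456856/107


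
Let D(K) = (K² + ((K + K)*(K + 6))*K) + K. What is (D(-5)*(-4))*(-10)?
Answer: 2800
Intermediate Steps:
D(K) = K + K² + 2*K²*(6 + K) (D(K) = (K² + ((2*K)*(6 + K))*K) + K = (K² + (2*K*(6 + K))*K) + K = (K² + 2*K²*(6 + K)) + K = K + K² + 2*K²*(6 + K))
(D(-5)*(-4))*(-10) = (-5*(1 + 2*(-5)² + 13*(-5))*(-4))*(-10) = (-5*(1 + 2*25 - 65)*(-4))*(-10) = (-5*(1 + 50 - 65)*(-4))*(-10) = (-5*(-14)*(-4))*(-10) = (70*(-4))*(-10) = -280*(-10) = 2800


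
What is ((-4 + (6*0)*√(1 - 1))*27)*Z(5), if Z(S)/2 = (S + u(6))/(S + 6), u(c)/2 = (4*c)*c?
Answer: -63288/11 ≈ -5753.5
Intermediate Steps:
u(c) = 8*c² (u(c) = 2*((4*c)*c) = 2*(4*c²) = 8*c²)
Z(S) = 2*(288 + S)/(6 + S) (Z(S) = 2*((S + 8*6²)/(S + 6)) = 2*((S + 8*36)/(6 + S)) = 2*((S + 288)/(6 + S)) = 2*((288 + S)/(6 + S)) = 2*(288 + S)/(6 + S))
((-4 + (6*0)*√(1 - 1))*27)*Z(5) = ((-4 + (6*0)*√(1 - 1))*27)*(2*(288 + 5)/(6 + 5)) = ((-4 + 0*√0)*27)*(2*293/11) = ((-4 + 0*0)*27)*(2*(1/11)*293) = ((-4 + 0)*27)*(586/11) = -4*27*(586/11) = -108*586/11 = -63288/11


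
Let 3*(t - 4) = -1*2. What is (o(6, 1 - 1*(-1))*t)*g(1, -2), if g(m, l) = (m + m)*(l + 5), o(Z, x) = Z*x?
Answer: 240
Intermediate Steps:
g(m, l) = 2*m*(5 + l) (g(m, l) = (2*m)*(5 + l) = 2*m*(5 + l))
t = 10/3 (t = 4 + (-1*2)/3 = 4 + (⅓)*(-2) = 4 - ⅔ = 10/3 ≈ 3.3333)
(o(6, 1 - 1*(-1))*t)*g(1, -2) = ((6*(1 - 1*(-1)))*(10/3))*(2*1*(5 - 2)) = ((6*(1 + 1))*(10/3))*(2*1*3) = ((6*2)*(10/3))*6 = (12*(10/3))*6 = 40*6 = 240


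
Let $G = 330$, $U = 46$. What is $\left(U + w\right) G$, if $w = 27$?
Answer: $24090$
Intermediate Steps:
$\left(U + w\right) G = \left(46 + 27\right) 330 = 73 \cdot 330 = 24090$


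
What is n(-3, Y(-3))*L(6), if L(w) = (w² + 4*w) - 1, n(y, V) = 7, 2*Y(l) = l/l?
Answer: 413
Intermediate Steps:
Y(l) = ½ (Y(l) = (l/l)/2 = (½)*1 = ½)
L(w) = -1 + w² + 4*w
n(-3, Y(-3))*L(6) = 7*(-1 + 6² + 4*6) = 7*(-1 + 36 + 24) = 7*59 = 413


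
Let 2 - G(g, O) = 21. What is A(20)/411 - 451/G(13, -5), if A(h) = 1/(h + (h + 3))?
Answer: 7970542/335787 ≈ 23.737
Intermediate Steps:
G(g, O) = -19 (G(g, O) = 2 - 1*21 = 2 - 21 = -19)
A(h) = 1/(3 + 2*h) (A(h) = 1/(h + (3 + h)) = 1/(3 + 2*h))
A(20)/411 - 451/G(13, -5) = 1/((3 + 2*20)*411) - 451/(-19) = (1/411)/(3 + 40) - 451*(-1/19) = (1/411)/43 + 451/19 = (1/43)*(1/411) + 451/19 = 1/17673 + 451/19 = 7970542/335787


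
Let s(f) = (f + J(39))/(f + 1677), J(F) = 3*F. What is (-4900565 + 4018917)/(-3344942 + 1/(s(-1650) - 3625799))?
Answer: 28770556452896/109154495493293 ≈ 0.26358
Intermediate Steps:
s(f) = (117 + f)/(1677 + f) (s(f) = (f + 3*39)/(f + 1677) = (f + 117)/(1677 + f) = (117 + f)/(1677 + f))
(-4900565 + 4018917)/(-3344942 + 1/(s(-1650) - 3625799)) = (-4900565 + 4018917)/(-3344942 + 1/((117 - 1650)/(1677 - 1650) - 3625799)) = -881648/(-3344942 + 1/(-1533/27 - 3625799)) = -881648/(-3344942 + 1/((1/27)*(-1533) - 3625799)) = -881648/(-3344942 + 1/(-511/9 - 3625799)) = -881648/(-3344942 + 1/(-32632702/9)) = -881648/(-3344942 - 9/32632702) = -881648/(-109154495493293/32632702) = -881648*(-32632702/109154495493293) = 28770556452896/109154495493293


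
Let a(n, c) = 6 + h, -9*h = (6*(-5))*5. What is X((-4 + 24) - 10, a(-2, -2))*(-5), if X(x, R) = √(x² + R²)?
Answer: -10*√1381/3 ≈ -123.87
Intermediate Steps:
h = 50/3 (h = -6*(-5)*5/9 = -(-10)*5/3 = -⅑*(-150) = 50/3 ≈ 16.667)
a(n, c) = 68/3 (a(n, c) = 6 + 50/3 = 68/3)
X(x, R) = √(R² + x²)
X((-4 + 24) - 10, a(-2, -2))*(-5) = √((68/3)² + ((-4 + 24) - 10)²)*(-5) = √(4624/9 + (20 - 10)²)*(-5) = √(4624/9 + 10²)*(-5) = √(4624/9 + 100)*(-5) = √(5524/9)*(-5) = (2*√1381/3)*(-5) = -10*√1381/3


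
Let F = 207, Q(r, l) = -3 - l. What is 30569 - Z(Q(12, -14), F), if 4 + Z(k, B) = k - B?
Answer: 30769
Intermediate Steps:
Z(k, B) = -4 + k - B (Z(k, B) = -4 + (k - B) = -4 + k - B)
30569 - Z(Q(12, -14), F) = 30569 - (-4 + (-3 - 1*(-14)) - 1*207) = 30569 - (-4 + (-3 + 14) - 207) = 30569 - (-4 + 11 - 207) = 30569 - 1*(-200) = 30569 + 200 = 30769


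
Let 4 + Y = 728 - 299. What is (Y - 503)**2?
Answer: 6084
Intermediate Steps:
Y = 425 (Y = -4 + (728 - 299) = -4 + 429 = 425)
(Y - 503)**2 = (425 - 503)**2 = (-78)**2 = 6084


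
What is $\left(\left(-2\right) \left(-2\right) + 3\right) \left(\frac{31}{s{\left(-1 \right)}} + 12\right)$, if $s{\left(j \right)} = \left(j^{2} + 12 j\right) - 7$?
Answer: $\frac{1295}{18} \approx 71.944$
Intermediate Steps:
$s{\left(j \right)} = -7 + j^{2} + 12 j$
$\left(\left(-2\right) \left(-2\right) + 3\right) \left(\frac{31}{s{\left(-1 \right)}} + 12\right) = \left(\left(-2\right) \left(-2\right) + 3\right) \left(\frac{31}{-7 + \left(-1\right)^{2} + 12 \left(-1\right)} + 12\right) = \left(4 + 3\right) \left(\frac{31}{-7 + 1 - 12} + 12\right) = 7 \left(\frac{31}{-18} + 12\right) = 7 \left(31 \left(- \frac{1}{18}\right) + 12\right) = 7 \left(- \frac{31}{18} + 12\right) = 7 \cdot \frac{185}{18} = \frac{1295}{18}$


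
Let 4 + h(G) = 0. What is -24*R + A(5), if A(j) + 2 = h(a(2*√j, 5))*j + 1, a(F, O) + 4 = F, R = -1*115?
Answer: 2739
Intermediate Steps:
R = -115
a(F, O) = -4 + F
h(G) = -4 (h(G) = -4 + 0 = -4)
A(j) = -1 - 4*j (A(j) = -2 + (-4*j + 1) = -2 + (1 - 4*j) = -1 - 4*j)
-24*R + A(5) = -24*(-115) + (-1 - 4*5) = 2760 + (-1 - 20) = 2760 - 21 = 2739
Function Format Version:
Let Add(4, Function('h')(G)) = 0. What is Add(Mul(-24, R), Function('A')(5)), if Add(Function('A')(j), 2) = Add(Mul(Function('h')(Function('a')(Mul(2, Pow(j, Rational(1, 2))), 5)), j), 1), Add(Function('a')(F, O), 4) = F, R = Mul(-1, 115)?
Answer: 2739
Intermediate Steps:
R = -115
Function('a')(F, O) = Add(-4, F)
Function('h')(G) = -4 (Function('h')(G) = Add(-4, 0) = -4)
Function('A')(j) = Add(-1, Mul(-4, j)) (Function('A')(j) = Add(-2, Add(Mul(-4, j), 1)) = Add(-2, Add(1, Mul(-4, j))) = Add(-1, Mul(-4, j)))
Add(Mul(-24, R), Function('A')(5)) = Add(Mul(-24, -115), Add(-1, Mul(-4, 5))) = Add(2760, Add(-1, -20)) = Add(2760, -21) = 2739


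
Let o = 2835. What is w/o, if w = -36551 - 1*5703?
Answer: -42254/2835 ≈ -14.904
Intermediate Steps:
w = -42254 (w = -36551 - 5703 = -42254)
w/o = -42254/2835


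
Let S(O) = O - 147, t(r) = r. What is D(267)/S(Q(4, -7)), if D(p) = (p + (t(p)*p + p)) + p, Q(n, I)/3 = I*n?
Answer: -24030/77 ≈ -312.08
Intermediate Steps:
Q(n, I) = 3*I*n (Q(n, I) = 3*(I*n) = 3*I*n)
D(p) = p² + 3*p (D(p) = (p + (p*p + p)) + p = (p + (p² + p)) + p = (p + (p + p²)) + p = (p² + 2*p) + p = p² + 3*p)
S(O) = -147 + O
D(267)/S(Q(4, -7)) = (267*(3 + 267))/(-147 + 3*(-7)*4) = (267*270)/(-147 - 84) = 72090/(-231) = 72090*(-1/231) = -24030/77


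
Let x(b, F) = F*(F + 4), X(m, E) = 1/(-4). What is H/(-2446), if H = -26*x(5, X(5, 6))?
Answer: -195/19568 ≈ -0.0099653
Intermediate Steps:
X(m, E) = -¼ (X(m, E) = 1*(-¼) = -¼)
x(b, F) = F*(4 + F)
H = 195/8 (H = -(-13)*(4 - ¼)/2 = -(-13)*15/(2*4) = -26*(-15/16) = 195/8 ≈ 24.375)
H/(-2446) = (195/8)/(-2446) = (195/8)*(-1/2446) = -195/19568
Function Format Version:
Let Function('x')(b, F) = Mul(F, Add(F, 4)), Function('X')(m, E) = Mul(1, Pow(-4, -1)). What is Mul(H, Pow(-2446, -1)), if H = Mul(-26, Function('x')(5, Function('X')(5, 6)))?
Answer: Rational(-195, 19568) ≈ -0.0099653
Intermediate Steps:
Function('X')(m, E) = Rational(-1, 4) (Function('X')(m, E) = Mul(1, Rational(-1, 4)) = Rational(-1, 4))
Function('x')(b, F) = Mul(F, Add(4, F))
H = Rational(195, 8) (H = Mul(-26, Mul(Rational(-1, 4), Add(4, Rational(-1, 4)))) = Mul(-26, Mul(Rational(-1, 4), Rational(15, 4))) = Mul(-26, Rational(-15, 16)) = Rational(195, 8) ≈ 24.375)
Mul(H, Pow(-2446, -1)) = Mul(Rational(195, 8), Pow(-2446, -1)) = Mul(Rational(195, 8), Rational(-1, 2446)) = Rational(-195, 19568)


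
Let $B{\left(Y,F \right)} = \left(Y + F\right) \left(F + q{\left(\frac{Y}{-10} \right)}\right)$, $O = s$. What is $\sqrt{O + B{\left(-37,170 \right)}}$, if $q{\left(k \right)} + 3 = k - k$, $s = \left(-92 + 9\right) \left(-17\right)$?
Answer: $\sqrt{23622} \approx 153.69$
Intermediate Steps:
$s = 1411$ ($s = \left(-83\right) \left(-17\right) = 1411$)
$q{\left(k \right)} = -3$ ($q{\left(k \right)} = -3 + \left(k - k\right) = -3 + 0 = -3$)
$O = 1411$
$B{\left(Y,F \right)} = \left(-3 + F\right) \left(F + Y\right)$ ($B{\left(Y,F \right)} = \left(Y + F\right) \left(F - 3\right) = \left(F + Y\right) \left(-3 + F\right) = \left(-3 + F\right) \left(F + Y\right)$)
$\sqrt{O + B{\left(-37,170 \right)}} = \sqrt{1411 + \left(170^{2} - 510 - -111 + 170 \left(-37\right)\right)} = \sqrt{1411 + \left(28900 - 510 + 111 - 6290\right)} = \sqrt{1411 + 22211} = \sqrt{23622}$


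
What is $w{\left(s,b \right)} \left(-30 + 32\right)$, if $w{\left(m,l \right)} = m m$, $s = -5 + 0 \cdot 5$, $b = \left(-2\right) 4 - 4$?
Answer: $50$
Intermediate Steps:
$b = -12$ ($b = -8 - 4 = -12$)
$s = -5$ ($s = -5 + 0 = -5$)
$w{\left(m,l \right)} = m^{2}$
$w{\left(s,b \right)} \left(-30 + 32\right) = \left(-5\right)^{2} \left(-30 + 32\right) = 25 \cdot 2 = 50$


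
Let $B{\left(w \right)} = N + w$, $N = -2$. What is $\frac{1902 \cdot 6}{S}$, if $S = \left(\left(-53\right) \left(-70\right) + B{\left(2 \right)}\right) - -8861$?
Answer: $\frac{11412}{12571} \approx 0.9078$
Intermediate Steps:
$B{\left(w \right)} = -2 + w$
$S = 12571$ ($S = \left(\left(-53\right) \left(-70\right) + \left(-2 + 2\right)\right) - -8861 = \left(3710 + 0\right) + 8861 = 3710 + 8861 = 12571$)
$\frac{1902 \cdot 6}{S} = \frac{1902 \cdot 6}{12571} = 11412 \cdot \frac{1}{12571} = \frac{11412}{12571}$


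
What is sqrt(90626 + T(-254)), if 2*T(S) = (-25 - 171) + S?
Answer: sqrt(90401) ≈ 300.67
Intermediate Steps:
T(S) = -98 + S/2 (T(S) = ((-25 - 171) + S)/2 = (-196 + S)/2 = -98 + S/2)
sqrt(90626 + T(-254)) = sqrt(90626 + (-98 + (1/2)*(-254))) = sqrt(90626 + (-98 - 127)) = sqrt(90626 - 225) = sqrt(90401)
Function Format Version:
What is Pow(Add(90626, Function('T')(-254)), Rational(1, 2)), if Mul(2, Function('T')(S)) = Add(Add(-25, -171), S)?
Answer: Pow(90401, Rational(1, 2)) ≈ 300.67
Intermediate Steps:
Function('T')(S) = Add(-98, Mul(Rational(1, 2), S)) (Function('T')(S) = Mul(Rational(1, 2), Add(Add(-25, -171), S)) = Mul(Rational(1, 2), Add(-196, S)) = Add(-98, Mul(Rational(1, 2), S)))
Pow(Add(90626, Function('T')(-254)), Rational(1, 2)) = Pow(Add(90626, Add(-98, Mul(Rational(1, 2), -254))), Rational(1, 2)) = Pow(Add(90626, Add(-98, -127)), Rational(1, 2)) = Pow(Add(90626, -225), Rational(1, 2)) = Pow(90401, Rational(1, 2))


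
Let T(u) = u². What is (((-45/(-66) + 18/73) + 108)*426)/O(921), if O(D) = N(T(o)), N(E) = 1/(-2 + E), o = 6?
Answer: 1266908238/803 ≈ 1.5777e+6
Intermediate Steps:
O(D) = 1/34 (O(D) = 1/(-2 + 6²) = 1/(-2 + 36) = 1/34)
(((-45/(-66) + 18/73) + 108)*426)/O(921) = (((-45/(-66) + 18/73) + 108)*426)/(1/34) = (((-45*(-1/66) + 18*(1/73)) + 108)*426)*34 = (((15/22 + 18/73) + 108)*426)*34 = ((1491/1606 + 108)*426)*34 = ((174939/1606)*426)*34 = (37262007/803)*34 = 1266908238/803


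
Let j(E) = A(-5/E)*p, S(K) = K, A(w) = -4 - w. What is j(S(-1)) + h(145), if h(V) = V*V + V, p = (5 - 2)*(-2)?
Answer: 21224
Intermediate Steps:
p = -6 (p = 3*(-2) = -6)
h(V) = V + V² (h(V) = V² + V = V + V²)
j(E) = 24 - 30/E (j(E) = (-4 - (-5)/E)*(-6) = (-4 + 5/E)*(-6) = 24 - 30/E)
j(S(-1)) + h(145) = (24 - 30/(-1)) + 145*(1 + 145) = (24 - 30*(-1)) + 145*146 = (24 + 30) + 21170 = 54 + 21170 = 21224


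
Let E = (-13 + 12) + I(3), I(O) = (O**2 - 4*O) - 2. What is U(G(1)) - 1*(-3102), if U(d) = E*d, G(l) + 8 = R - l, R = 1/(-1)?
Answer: 3162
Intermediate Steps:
I(O) = -2 + O**2 - 4*O
R = -1
G(l) = -9 - l (G(l) = -8 + (-1 - l) = -9 - l)
E = -6 (E = (-13 + 12) + (-2 + 3**2 - 4*3) = -1 + (-2 + 9 - 12) = -1 - 5 = -6)
U(d) = -6*d
U(G(1)) - 1*(-3102) = -6*(-9 - 1*1) - 1*(-3102) = -6*(-9 - 1) + 3102 = -6*(-10) + 3102 = 60 + 3102 = 3162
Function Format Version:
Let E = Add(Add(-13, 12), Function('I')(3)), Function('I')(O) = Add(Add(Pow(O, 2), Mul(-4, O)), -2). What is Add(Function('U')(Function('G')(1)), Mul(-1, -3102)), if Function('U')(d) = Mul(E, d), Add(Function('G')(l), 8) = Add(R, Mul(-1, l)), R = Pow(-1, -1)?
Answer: 3162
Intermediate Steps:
Function('I')(O) = Add(-2, Pow(O, 2), Mul(-4, O))
R = -1
Function('G')(l) = Add(-9, Mul(-1, l)) (Function('G')(l) = Add(-8, Add(-1, Mul(-1, l))) = Add(-9, Mul(-1, l)))
E = -6 (E = Add(Add(-13, 12), Add(-2, Pow(3, 2), Mul(-4, 3))) = Add(-1, Add(-2, 9, -12)) = Add(-1, -5) = -6)
Function('U')(d) = Mul(-6, d)
Add(Function('U')(Function('G')(1)), Mul(-1, -3102)) = Add(Mul(-6, Add(-9, Mul(-1, 1))), Mul(-1, -3102)) = Add(Mul(-6, Add(-9, -1)), 3102) = Add(Mul(-6, -10), 3102) = Add(60, 3102) = 3162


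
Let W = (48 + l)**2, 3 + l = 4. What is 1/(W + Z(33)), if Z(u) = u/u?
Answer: 1/2402 ≈ 0.00041632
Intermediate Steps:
l = 1 (l = -3 + 4 = 1)
Z(u) = 1
W = 2401 (W = (48 + 1)**2 = 49**2 = 2401)
1/(W + Z(33)) = 1/(2401 + 1) = 1/2402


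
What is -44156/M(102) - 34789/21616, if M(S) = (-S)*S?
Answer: 148132835/56223216 ≈ 2.6347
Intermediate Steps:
M(S) = -S**2
-44156/M(102) - 34789/21616 = -44156/((-1*102**2)) - 34789/21616 = -44156/((-1*10404)) - 34789*1/21616 = -44156/(-10404) - 34789/21616 = -44156*(-1/10404) - 34789/21616 = 11039/2601 - 34789/21616 = 148132835/56223216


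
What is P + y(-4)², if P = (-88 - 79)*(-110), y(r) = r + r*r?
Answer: 18514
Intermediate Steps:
y(r) = r + r²
P = 18370 (P = -167*(-110) = 18370)
P + y(-4)² = 18370 + (-4*(1 - 4))² = 18370 + (-4*(-3))² = 18370 + 12² = 18370 + 144 = 18514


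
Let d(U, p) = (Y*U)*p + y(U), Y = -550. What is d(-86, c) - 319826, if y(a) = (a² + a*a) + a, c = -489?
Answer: -23434820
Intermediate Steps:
y(a) = a + 2*a² (y(a) = (a² + a²) + a = 2*a² + a = a + 2*a²)
d(U, p) = U*(1 + 2*U) - 550*U*p (d(U, p) = (-550*U)*p + U*(1 + 2*U) = -550*U*p + U*(1 + 2*U) = U*(1 + 2*U) - 550*U*p)
d(-86, c) - 319826 = -86*(1 - 550*(-489) + 2*(-86)) - 319826 = -86*(1 + 268950 - 172) - 319826 = -86*268779 - 319826 = -23114994 - 319826 = -23434820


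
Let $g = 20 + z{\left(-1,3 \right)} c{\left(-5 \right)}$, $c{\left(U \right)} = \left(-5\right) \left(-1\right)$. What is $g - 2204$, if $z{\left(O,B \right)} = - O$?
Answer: $-2179$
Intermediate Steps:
$c{\left(U \right)} = 5$
$g = 25$ ($g = 20 + \left(-1\right) \left(-1\right) 5 = 20 + 1 \cdot 5 = 20 + 5 = 25$)
$g - 2204 = 25 - 2204 = -2179$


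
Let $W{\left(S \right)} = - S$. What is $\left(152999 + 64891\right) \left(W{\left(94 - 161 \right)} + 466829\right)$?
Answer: $101731969440$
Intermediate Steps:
$\left(152999 + 64891\right) \left(W{\left(94 - 161 \right)} + 466829\right) = \left(152999 + 64891\right) \left(- (94 - 161) + 466829\right) = 217890 \left(- (94 - 161) + 466829\right) = 217890 \left(\left(-1\right) \left(-67\right) + 466829\right) = 217890 \left(67 + 466829\right) = 217890 \cdot 466896 = 101731969440$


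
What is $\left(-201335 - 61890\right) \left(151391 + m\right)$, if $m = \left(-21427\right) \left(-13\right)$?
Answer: $-113171482950$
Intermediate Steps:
$m = 278551$
$\left(-201335 - 61890\right) \left(151391 + m\right) = \left(-201335 - 61890\right) \left(151391 + 278551\right) = \left(-263225\right) 429942 = -113171482950$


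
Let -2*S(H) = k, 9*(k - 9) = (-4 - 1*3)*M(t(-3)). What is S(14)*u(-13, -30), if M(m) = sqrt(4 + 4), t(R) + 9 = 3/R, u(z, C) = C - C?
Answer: 0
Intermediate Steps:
u(z, C) = 0
t(R) = -9 + 3/R
M(m) = 2*sqrt(2) (M(m) = sqrt(8) = 2*sqrt(2))
k = 9 - 14*sqrt(2)/9 (k = 9 + ((-4 - 1*3)*(2*sqrt(2)))/9 = 9 + ((-4 - 3)*(2*sqrt(2)))/9 = 9 + (-14*sqrt(2))/9 = 9 - 14*sqrt(2)/9 ≈ 6.8001)
S(H) = -9/2 + 7*sqrt(2)/9 (S(H) = -(9 - 14*sqrt(2)/9)/2 = -9/2 + 7*sqrt(2)/9)
S(14)*u(-13, -30) = (-9/2 + 7*sqrt(2)/9)*0 = 0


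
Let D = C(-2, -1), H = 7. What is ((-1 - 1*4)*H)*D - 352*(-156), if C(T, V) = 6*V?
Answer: 55122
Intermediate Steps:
D = -6 (D = 6*(-1) = -6)
((-1 - 1*4)*H)*D - 352*(-156) = ((-1 - 1*4)*7)*(-6) - 352*(-156) = ((-1 - 4)*7)*(-6) + 54912 = -5*7*(-6) + 54912 = -35*(-6) + 54912 = 210 + 54912 = 55122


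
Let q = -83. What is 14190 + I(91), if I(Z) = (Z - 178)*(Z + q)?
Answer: 13494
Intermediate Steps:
I(Z) = (-178 + Z)*(-83 + Z) (I(Z) = (Z - 178)*(Z - 83) = (-178 + Z)*(-83 + Z))
14190 + I(91) = 14190 + (14774 + 91² - 261*91) = 14190 + (14774 + 8281 - 23751) = 14190 - 696 = 13494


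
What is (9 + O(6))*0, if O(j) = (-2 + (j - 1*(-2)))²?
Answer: 0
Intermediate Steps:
O(j) = j² (O(j) = (-2 + (j + 2))² = (-2 + (2 + j))² = j²)
(9 + O(6))*0 = (9 + 6²)*0 = (9 + 36)*0 = 45*0 = 0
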